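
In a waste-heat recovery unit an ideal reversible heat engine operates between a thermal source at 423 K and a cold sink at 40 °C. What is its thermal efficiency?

T_C = 40 °C → 40 + 273.15 = 313.15 K.
For a reversible engine, η = 1 − T_C/T_H = 1 − 313.15/423.00 = 0.260.

η ≈ 0.260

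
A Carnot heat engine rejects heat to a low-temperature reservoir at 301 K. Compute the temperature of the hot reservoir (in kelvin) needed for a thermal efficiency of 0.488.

From η = 1 − T_C/T_H, solving for T_H gives T_H = T_C/(1 − η) = 301.00/(1 − 0.488) = 588 K.

T_H ≈ 588 K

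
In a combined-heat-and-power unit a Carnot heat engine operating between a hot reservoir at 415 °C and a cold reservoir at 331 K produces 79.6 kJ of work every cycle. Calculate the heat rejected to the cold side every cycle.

Q_C ≈ 73.8 kJ

T_H = 415 °C → 415 + 273.15 = 688.15 K.
Since the cycle is reversible, η = 1 − T_C/T_H = 1 − 331.00/688.15 = 0.5190.
Since Q_C/Q_H = T_C/T_H and Q_H = W/η, Q_C = W·T_C/(T_H − T_C) = 79.6 × 331.00/357.15 = 73.8 kJ.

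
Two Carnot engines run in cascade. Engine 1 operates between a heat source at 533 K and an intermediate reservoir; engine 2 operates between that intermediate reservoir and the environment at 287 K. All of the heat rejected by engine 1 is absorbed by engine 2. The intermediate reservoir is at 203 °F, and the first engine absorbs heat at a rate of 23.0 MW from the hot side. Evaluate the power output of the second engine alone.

T_m = 203 °F → (203 − 32) × 5/9 = 95.00 °C = 368.15 K.
Heat entering the second stage: Q_m = Q_H·(T_m/T_H) = 23.0 × 368.15/533.00 = 15.89 MW.
Second-stage efficiency η₂ = 1 − T_C/T_m = 1 − 287.00/368.15 = 0.2204, so W₂ = η₂·Q_m = 3.502 MW.

Ẇ₂ ≈ 3.502 MW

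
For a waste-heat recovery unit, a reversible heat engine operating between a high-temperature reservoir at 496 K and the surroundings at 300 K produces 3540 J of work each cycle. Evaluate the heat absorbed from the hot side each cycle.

η_rev = 1 − T_C/T_H = 1 − 300.00/496.00 = 0.3952.
Q_H = W/η = 3540/0.3952 = 8958 J.

Q_H ≈ 8958 J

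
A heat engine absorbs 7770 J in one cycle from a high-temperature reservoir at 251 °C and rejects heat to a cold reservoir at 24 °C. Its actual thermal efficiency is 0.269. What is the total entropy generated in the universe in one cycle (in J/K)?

T_H = 251 °C → 251 + 273.15 = 524.15 K.
T_C = 24 °C → 24 + 273.15 = 297.15 K.
W = η·Q_H = 0.269 × 7770 = 2090 J, so Q_C = Q_H − W = 5680 J.
Entropy balance on the reservoirs: −Q_H/T_H = -14.82 J/K, +Q_C/T_C = 19.11 J/K.
ΔS_univ = −Q_H/T_H + Q_C/T_C = 4.290 J/K (> 0, since η = 0.269 < η_Carnot = 0.433).

ΔS_univ ≈ 4.290 J/K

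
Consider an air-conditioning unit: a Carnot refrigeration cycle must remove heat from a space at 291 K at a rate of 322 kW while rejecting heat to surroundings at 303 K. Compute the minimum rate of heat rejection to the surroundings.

For a reversible cycle Q_H/Q_C = T_H/T_C, so Q_H = Q_C·T_H/T_C = 322 × 303.00/291.00 = 335 kW.

Q̇_H ≈ 335 kW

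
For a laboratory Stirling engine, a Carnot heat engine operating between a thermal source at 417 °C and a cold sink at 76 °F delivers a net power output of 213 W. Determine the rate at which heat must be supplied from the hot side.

Q̇_H ≈ 374.5 W

T_H = 417 °C → 417 + 273.15 = 690.15 K.
T_C = 76 °F → (76 − 32) × 5/9 = 24.44 °C = 297.59 K.
Carnot efficiency: η = 1 − T_C/T_H = 1 − 297.59/690.15 = 0.5688.
Q_H = W/η = 213/0.5688 = 374.5 W.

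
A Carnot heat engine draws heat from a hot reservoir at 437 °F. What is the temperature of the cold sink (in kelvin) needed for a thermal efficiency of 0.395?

T_H = 437 °F → (437 − 32) × 5/9 = 225.00 °C = 498.15 K.
From η = 1 − T_C/T_H, T_C = T_H·(1 − η) = 498.15 × (1 − 0.395) = 301 K.

T_C ≈ 301 K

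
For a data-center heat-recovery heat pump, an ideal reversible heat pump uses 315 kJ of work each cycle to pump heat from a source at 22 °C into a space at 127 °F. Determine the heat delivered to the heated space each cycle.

Q_H ≈ 3336 kJ

T_H = 127 °F → (127 − 32) × 5/9 = 52.78 °C = 325.93 K.
T_C = 22 °C → 22 + 273.15 = 295.15 K.
Reversible heating COP: COP_HP = T_H/(T_H − T_C) = 325.93/30.78 = 10.5897.
Q_H = COP_HP · W = 10.5897 × 315 = 3336 kJ.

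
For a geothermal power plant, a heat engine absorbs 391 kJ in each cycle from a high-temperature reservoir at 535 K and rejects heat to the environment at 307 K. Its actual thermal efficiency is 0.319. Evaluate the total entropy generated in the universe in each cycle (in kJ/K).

ΔS_univ ≈ 0.1365 kJ/K

W = η·Q_H = 0.319 × 391 = 124.7 kJ, so Q_C = Q_H − W = 266.3 kJ.
Entropy balance on the reservoirs: −Q_H/T_H = -0.7308 kJ/K, +Q_C/T_C = 0.8673 kJ/K.
ΔS_univ = −Q_H/T_H + Q_C/T_C = 0.1365 kJ/K (> 0, since η = 0.319 < η_Carnot = 0.426).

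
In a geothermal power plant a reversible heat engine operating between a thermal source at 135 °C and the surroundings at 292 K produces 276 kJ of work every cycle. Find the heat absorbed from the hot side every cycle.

T_H = 135 °C → 135 + 273.15 = 408.15 K.
Since the cycle is reversible, η = 1 − T_C/T_H = 1 − 292.00/408.15 = 0.2846.
Q_H = W/η = 276/0.2846 = 970 kJ.

Q_H ≈ 970 kJ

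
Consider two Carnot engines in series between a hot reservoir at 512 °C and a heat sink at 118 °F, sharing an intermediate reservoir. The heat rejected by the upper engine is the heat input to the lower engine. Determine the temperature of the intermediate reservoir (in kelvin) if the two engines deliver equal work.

T_m ≈ 553.0 K

T_H = 512 °C → 512 + 273.15 = 785.15 K.
T_C = 118 °F → (118 − 32) × 5/9 = 47.78 °C = 320.93 K.
For reversible stages Q_m = Q_H·(T_m/T_H). Setting W₁ = Q_H(1 − T_m/T_H) equal to W₂ = Q_m(1 − T_C/T_m) = Q_H·(T_m − T_C)/T_H gives T_H − T_m = T_m − T_C, so T_m = (T_H + T_C)/2 = (785.15 + 320.93)/2 = 553.0 K.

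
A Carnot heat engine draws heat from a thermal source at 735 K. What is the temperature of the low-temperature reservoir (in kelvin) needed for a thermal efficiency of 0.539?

T_C ≈ 339 K

From η = 1 − T_C/T_H, T_C = T_H·(1 − η) = 735.00 × (1 − 0.539) = 339 K.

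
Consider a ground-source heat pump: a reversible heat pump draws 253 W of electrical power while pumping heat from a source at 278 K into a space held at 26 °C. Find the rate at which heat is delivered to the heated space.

T_H = 26 °C → 26 + 273.15 = 299.15 K.
For a reversible heat pump, COP_HP = T_H/(T_H − T_C) = 299.15/21.15 = 14.1442.
Q_H = COP_HP · W = 14.1442 × 253 = 3580 W.

Q̇_H ≈ 3580 W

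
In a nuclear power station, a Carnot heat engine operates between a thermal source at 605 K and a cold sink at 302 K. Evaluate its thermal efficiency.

η_rev = 1 − T_C/T_H = 1 − 302.00/605.00 = 0.5008.

η ≈ 0.5008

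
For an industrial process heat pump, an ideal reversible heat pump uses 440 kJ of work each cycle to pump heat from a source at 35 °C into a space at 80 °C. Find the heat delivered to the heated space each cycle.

Q_H ≈ 3450 kJ

T_H = 80 °C → 80 + 273.15 = 353.15 K.
T_C = 35 °C → 35 + 273.15 = 308.15 K.
For a reversible heat pump, COP_HP = T_H/(T_H − T_C) = 353.15/45.00 = 7.8478.
Q_H = COP_HP · W = 7.8478 × 440 = 3450 kJ.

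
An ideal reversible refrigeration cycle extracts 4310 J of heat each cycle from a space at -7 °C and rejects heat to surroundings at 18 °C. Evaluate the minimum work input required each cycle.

T_H = 18 °C → 18 + 273.15 = 291.15 K.
T_C = -7 °C → -7 + 273.15 = 266.15 K.
The reversible coefficient of performance is COP_R = T_C/(T_H − T_C) = 266.15/25.00 = 10.6460.
W = Q_C/COP_R = 4310/10.6460 = 405 J.

W_in ≈ 405 J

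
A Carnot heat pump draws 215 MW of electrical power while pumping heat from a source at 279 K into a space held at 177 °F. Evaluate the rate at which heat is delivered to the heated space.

T_H = 177 °F → (177 − 32) × 5/9 = 80.56 °C = 353.71 K.
The Carnot heat-pump COP is COP_HP = T_H/(T_H − T_C) = 353.71/74.71 = 4.7347.
Q_H = COP_HP · W = 4.7347 × 215 = 1020 MW.

Q̇_H ≈ 1020 MW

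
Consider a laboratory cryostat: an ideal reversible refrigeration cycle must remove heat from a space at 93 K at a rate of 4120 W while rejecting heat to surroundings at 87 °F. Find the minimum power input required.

T_H = 87 °F → (87 − 32) × 5/9 = 30.56 °C = 303.71 K.
COP_R = T_C/(T_H − T_C) = 93.00/210.71 = 0.4414.
W = Q_C/COP_R = 4120/0.4414 = 9330 W.

Ẇ_in ≈ 9330 W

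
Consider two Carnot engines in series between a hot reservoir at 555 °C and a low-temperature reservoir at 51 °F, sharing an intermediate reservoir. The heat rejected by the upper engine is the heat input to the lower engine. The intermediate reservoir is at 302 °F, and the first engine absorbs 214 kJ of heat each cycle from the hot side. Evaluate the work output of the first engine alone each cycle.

W₁ ≈ 105 kJ

T_H = 555 °C → 555 + 273.15 = 828.15 K.
T_C = 51 °F → (51 − 32) × 5/9 = 10.56 °C = 283.71 K.
T_m = 302 °F → (302 − 32) × 5/9 = 150.00 °C = 423.15 K.
First-stage efficiency η₁ = 1 − T_m/T_H = 1 − 423.15/828.15 = 0.4890.
W₁ = η₁·Q_H = 0.4890 × 214 = 105 kJ.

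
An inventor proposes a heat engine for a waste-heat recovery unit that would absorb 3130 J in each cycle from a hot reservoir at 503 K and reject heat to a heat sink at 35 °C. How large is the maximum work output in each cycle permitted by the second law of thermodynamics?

W_max ≈ 1210 J

T_C = 35 °C → 35 + 273.15 = 308.15 K.
By the Carnot theorem, η_max = 1 − T_C/T_H = 1 − 308.15/503.00 = 0.3874.
W_max = η_max · Q_H = 0.3874 × 3130 = 1210 J.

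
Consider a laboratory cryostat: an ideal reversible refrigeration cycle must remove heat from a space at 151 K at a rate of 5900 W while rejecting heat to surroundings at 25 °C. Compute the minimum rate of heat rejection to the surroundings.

Q̇_H ≈ 11650 W

T_H = 25 °C → 25 + 273.15 = 298.15 K.
For a reversible cycle Q_H/Q_C = T_H/T_C, so Q_H = Q_C·T_H/T_C = 5900 × 298.15/151.00 = 11650 W.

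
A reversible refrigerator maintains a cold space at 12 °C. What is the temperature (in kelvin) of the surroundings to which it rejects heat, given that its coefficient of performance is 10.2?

T_C = 12 °C → 12 + 273.15 = 285.15 K.
COP_R = T_C/(T_H − T_C) ⇒ T_H = T_C·(1 + 1/COP_R) = 285.15 × (1 + 1/10.2) = 313.1 K.

T_H ≈ 313.1 K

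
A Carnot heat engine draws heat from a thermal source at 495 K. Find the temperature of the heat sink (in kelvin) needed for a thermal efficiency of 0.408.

T_C ≈ 293 K

From η = 1 − T_C/T_H, T_C = T_H·(1 − η) = 495.00 × (1 − 0.408) = 293 K.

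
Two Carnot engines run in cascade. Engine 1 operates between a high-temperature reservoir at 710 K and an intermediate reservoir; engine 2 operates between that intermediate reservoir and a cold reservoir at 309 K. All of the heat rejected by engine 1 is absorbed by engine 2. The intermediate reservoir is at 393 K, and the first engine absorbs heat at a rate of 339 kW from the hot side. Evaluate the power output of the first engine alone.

First-stage efficiency η₁ = 1 − T_m/T_H = 1 − 393.00/710.00 = 0.4465.
W₁ = η₁·Q_H = 0.4465 × 339 = 151 kW.

Ẇ₁ ≈ 151 kW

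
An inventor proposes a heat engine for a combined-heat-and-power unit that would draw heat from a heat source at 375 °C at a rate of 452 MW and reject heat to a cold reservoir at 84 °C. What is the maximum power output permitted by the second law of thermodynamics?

Ẇ_max ≈ 203 MW

T_H = 375 °C → 375 + 273.15 = 648.15 K.
T_C = 84 °C → 84 + 273.15 = 357.15 K.
The second-law ceiling is the Carnot efficiency, η_max = 1 − T_C/T_H = 1 − 357.15/648.15 = 0.4490.
W_max = η_max · Q_H = 0.4490 × 452 = 203 MW.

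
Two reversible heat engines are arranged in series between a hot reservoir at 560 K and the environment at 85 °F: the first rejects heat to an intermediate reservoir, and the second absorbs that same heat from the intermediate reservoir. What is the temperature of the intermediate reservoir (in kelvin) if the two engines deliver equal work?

T_C = 85 °F → (85 − 32) × 5/9 = 29.44 °C = 302.59 K.
For reversible stages Q_m = Q_H·(T_m/T_H). Setting W₁ = Q_H(1 − T_m/T_H) equal to W₂ = Q_m(1 − T_C/T_m) = Q_H·(T_m − T_C)/T_H gives T_H − T_m = T_m − T_C, so T_m = (T_H + T_C)/2 = (560.00 + 302.59)/2 = 431 K.

T_m ≈ 431 K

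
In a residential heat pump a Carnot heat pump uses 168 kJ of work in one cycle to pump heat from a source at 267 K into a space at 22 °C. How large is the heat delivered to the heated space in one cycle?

Q_H ≈ 1761 kJ

T_H = 22 °C → 22 + 273.15 = 295.15 K.
The Carnot heat-pump COP is COP_HP = T_H/(T_H − T_C) = 295.15/28.15 = 10.4849.
Q_H = COP_HP · W = 10.4849 × 168 = 1761 kJ.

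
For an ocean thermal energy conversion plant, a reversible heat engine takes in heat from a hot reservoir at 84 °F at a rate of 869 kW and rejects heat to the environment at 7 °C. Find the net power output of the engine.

T_H = 84 °F → (84 − 32) × 5/9 = 28.89 °C = 302.04 K.
T_C = 7 °C → 7 + 273.15 = 280.15 K.
The Carnot efficiency is η = 1 − T_C/T_H = 1 − 280.15/302.04 = 0.0725.
W = η·Q_H = 0.0725 × 869 = 62.98 kW.

Ẇ ≈ 62.98 kW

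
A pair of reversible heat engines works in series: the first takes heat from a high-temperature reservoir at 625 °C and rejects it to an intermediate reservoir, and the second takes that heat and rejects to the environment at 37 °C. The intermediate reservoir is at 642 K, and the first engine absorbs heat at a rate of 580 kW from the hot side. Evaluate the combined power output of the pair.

Ẇ_total ≈ 380 kW

T_H = 625 °C → 625 + 273.15 = 898.15 K.
T_C = 37 °C → 37 + 273.15 = 310.15 K.
Two reversible stages in series are equivalent to a single Carnot engine between T_H and T_C, so η_total = 1 − T_C/T_H = 1 − 310.15/898.15 = 0.6547.
W_total = η_total · Q_H = 0.6547 × 580 = 380 kW.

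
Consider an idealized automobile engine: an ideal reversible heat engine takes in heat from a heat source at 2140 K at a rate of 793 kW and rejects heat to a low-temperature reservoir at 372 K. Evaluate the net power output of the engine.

Carnot efficiency: η = 1 − T_C/T_H = 1 − 372.00/2140.00 = 0.8262.
W = η·Q_H = 0.8262 × 793 = 655 kW.

Ẇ ≈ 655 kW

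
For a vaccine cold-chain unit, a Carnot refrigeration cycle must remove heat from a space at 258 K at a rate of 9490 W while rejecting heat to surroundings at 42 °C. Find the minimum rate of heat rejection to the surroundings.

T_H = 42 °C → 42 + 273.15 = 315.15 K.
For a reversible cycle Q_H/Q_C = T_H/T_C, so Q_H = Q_C·T_H/T_C = 9490 × 315.15/258.00 = 11600 W.

Q̇_H ≈ 11600 W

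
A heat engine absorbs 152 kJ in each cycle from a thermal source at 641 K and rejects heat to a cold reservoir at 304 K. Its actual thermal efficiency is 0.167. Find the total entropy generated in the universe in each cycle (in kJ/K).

W = η·Q_H = 0.167 × 152 = 25.38 kJ, so Q_C = Q_H − W = 126.6 kJ.
Entropy balance on the reservoirs: −Q_H/T_H = -0.2371 kJ/K, +Q_C/T_C = 0.4165 kJ/K.
ΔS_univ = −Q_H/T_H + Q_C/T_C = 0.179 kJ/K (> 0, since η = 0.167 < η_Carnot = 0.526).

ΔS_univ ≈ 0.179 kJ/K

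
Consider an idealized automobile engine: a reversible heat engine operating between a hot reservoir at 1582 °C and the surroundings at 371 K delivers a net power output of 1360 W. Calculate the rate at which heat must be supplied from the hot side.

Q̇_H ≈ 1700 W

T_H = 1582 °C → 1582 + 273.15 = 1855.15 K.
For a reversible engine, η = 1 − T_C/T_H = 1 − 371.00/1855.15 = 0.8000.
Q_H = W/η = 1360/0.8000 = 1700 W.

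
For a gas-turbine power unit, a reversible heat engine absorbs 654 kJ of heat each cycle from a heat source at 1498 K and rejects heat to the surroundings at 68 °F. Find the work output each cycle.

T_C = 68 °F → (68 − 32) × 5/9 = 20.00 °C = 293.15 K.
Since the cycle is reversible, η = 1 − T_C/T_H = 1 − 293.15/1498.00 = 0.8043.
W = η·Q_H = 0.8043 × 654 = 526 kJ.

W ≈ 526 kJ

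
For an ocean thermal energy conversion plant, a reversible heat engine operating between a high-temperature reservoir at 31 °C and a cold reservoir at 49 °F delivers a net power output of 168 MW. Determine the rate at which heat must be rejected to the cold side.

T_H = 31 °C → 31 + 273.15 = 304.15 K.
T_C = 49 °F → (49 − 32) × 5/9 = 9.44 °C = 282.59 K.
For a reversible engine, η = 1 − T_C/T_H = 1 − 282.59/304.15 = 0.0709.
Since Q_C/Q_H = T_C/T_H and Q_H = W/η, Q_C = W·T_C/(T_H − T_C) = 168 × 282.59/21.56 = 2200 MW.

Q̇_C ≈ 2200 MW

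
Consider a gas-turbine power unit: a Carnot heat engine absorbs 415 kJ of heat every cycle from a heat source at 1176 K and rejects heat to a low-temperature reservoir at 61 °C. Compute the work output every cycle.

T_C = 61 °C → 61 + 273.15 = 334.15 K.
For a reversible engine, η = 1 − T_C/T_H = 1 − 334.15/1176.00 = 0.7159.
W = η·Q_H = 0.7159 × 415 = 297.1 kJ.

W ≈ 297.1 kJ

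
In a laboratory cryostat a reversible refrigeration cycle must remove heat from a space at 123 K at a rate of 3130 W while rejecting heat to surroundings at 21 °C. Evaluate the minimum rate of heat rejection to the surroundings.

Q̇_H ≈ 7490 W

T_H = 21 °C → 21 + 273.15 = 294.15 K.
For a reversible cycle Q_H/Q_C = T_H/T_C, so Q_H = Q_C·T_H/T_C = 3130 × 294.15/123.00 = 7490 W.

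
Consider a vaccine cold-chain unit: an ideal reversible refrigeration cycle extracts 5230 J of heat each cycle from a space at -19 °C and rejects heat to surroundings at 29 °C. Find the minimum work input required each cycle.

W_in ≈ 987.8 J

T_H = 29 °C → 29 + 273.15 = 302.15 K.
T_C = -19 °C → -19 + 273.15 = 254.15 K.
For a reversible refrigerator, COP_R = T_C/(T_H − T_C) = 254.15/48.00 = 5.2948.
W = Q_C/COP_R = 5230/5.2948 = 987.8 J.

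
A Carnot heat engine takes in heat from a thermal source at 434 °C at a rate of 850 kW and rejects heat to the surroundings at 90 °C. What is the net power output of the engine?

Ẇ ≈ 413.5 kW

T_H = 434 °C → 434 + 273.15 = 707.15 K.
T_C = 90 °C → 90 + 273.15 = 363.15 K.
For a reversible engine, η = 1 − T_C/T_H = 1 − 363.15/707.15 = 0.4865.
W = η·Q_H = 0.4865 × 850 = 413.5 kW.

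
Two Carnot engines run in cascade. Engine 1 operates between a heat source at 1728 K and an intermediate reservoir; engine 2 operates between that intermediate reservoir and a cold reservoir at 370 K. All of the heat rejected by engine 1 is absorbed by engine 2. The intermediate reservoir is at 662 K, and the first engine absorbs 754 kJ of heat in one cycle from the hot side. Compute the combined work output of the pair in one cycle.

Two reversible stages in series are equivalent to a single Carnot engine between T_H and T_C, so η_total = 1 − T_C/T_H = 1 − 370.00/1728.00 = 0.7859.
W_total = η_total · Q_H = 0.7859 × 754 = 593 kJ.

W_total ≈ 593 kJ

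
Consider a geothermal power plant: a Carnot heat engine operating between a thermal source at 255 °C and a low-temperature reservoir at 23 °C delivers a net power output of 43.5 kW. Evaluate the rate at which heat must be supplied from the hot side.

Q̇_H ≈ 99.0 kW

T_H = 255 °C → 255 + 273.15 = 528.15 K.
T_C = 23 °C → 23 + 273.15 = 296.15 K.
η_rev = 1 − T_C/T_H = 1 − 296.15/528.15 = 0.4393.
Q_H = W/η = 43.5/0.4393 = 99.0 kW.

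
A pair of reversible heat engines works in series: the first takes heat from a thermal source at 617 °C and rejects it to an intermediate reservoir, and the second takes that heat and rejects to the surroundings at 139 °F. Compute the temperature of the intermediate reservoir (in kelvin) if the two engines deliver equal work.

T_m ≈ 611.4 K

T_H = 617 °C → 617 + 273.15 = 890.15 K.
T_C = 139 °F → (139 − 32) × 5/9 = 59.44 °C = 332.59 K.
For reversible stages Q_m = Q_H·(T_m/T_H). Setting W₁ = Q_H(1 − T_m/T_H) equal to W₂ = Q_m(1 − T_C/T_m) = Q_H·(T_m − T_C)/T_H gives T_H − T_m = T_m − T_C, so T_m = (T_H + T_C)/2 = (890.15 + 332.59)/2 = 611.4 K.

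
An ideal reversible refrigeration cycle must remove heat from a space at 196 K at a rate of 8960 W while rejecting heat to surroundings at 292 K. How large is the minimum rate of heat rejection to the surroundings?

For a reversible cycle Q_H/Q_C = T_H/T_C, so Q_H = Q_C·T_H/T_C = 8960 × 292.00/196.00 = 13350 W.

Q̇_H ≈ 13350 W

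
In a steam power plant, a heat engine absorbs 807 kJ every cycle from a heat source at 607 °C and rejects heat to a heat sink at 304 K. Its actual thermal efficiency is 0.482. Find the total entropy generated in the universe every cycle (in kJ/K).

T_H = 607 °C → 607 + 273.15 = 880.15 K.
W = η·Q_H = 0.482 × 807 = 389.0 kJ, so Q_C = Q_H − W = 418.0 kJ.
The hot reservoir loses entropy Q_H/T_H = 807/880.15 = 0.9169 kJ/K; the cold reservoir gains Q_C/T_C = 418.0/304.00 = 1.375 kJ/K.
ΔS_univ = −Q_H/T_H + Q_C/T_C = 0.458 kJ/K (> 0, since η = 0.482 < η_Carnot = 0.655).

ΔS_univ ≈ 0.458 kJ/K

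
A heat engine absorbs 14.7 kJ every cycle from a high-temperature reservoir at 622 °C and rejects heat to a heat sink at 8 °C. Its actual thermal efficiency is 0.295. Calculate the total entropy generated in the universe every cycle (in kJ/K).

ΔS_univ ≈ 0.02044 kJ/K

T_H = 622 °C → 622 + 273.15 = 895.15 K.
T_C = 8 °C → 8 + 273.15 = 281.15 K.
W = η·Q_H = 0.295 × 14.7 = 4.336 kJ, so Q_C = Q_H − W = 10.36 kJ.
Entropy balance on the reservoirs: −Q_H/T_H = -0.01642 kJ/K, +Q_C/T_C = 0.03686 kJ/K.
ΔS_univ = −Q_H/T_H + Q_C/T_C = 0.02044 kJ/K (> 0, since η = 0.295 < η_Carnot = 0.686).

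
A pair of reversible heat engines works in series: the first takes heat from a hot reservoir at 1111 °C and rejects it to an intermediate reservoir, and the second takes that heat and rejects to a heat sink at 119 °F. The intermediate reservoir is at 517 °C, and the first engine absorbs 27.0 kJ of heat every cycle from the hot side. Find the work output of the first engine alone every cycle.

T_H = 1111 °C → 1111 + 273.15 = 1384.15 K.
T_C = 119 °F → (119 − 32) × 5/9 = 48.33 °C = 321.48 K.
T_m = 517 °C → 517 + 273.15 = 790.15 K.
First-stage efficiency η₁ = 1 − T_m/T_H = 1 − 790.15/1384.15 = 0.4291.
W₁ = η₁·Q_H = 0.4291 × 27.0 = 11.6 kJ.

W₁ ≈ 11.6 kJ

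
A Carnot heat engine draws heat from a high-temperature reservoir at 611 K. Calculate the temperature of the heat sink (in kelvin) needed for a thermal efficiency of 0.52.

From η = 1 − T_C/T_H, T_C = T_H·(1 − η) = 611.00 × (1 − 0.52) = 293 K.

T_C ≈ 293 K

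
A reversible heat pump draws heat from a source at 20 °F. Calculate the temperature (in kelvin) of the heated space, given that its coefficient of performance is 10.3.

T_H ≈ 295.1 K

T_C = 20 °F → (20 − 32) × 5/9 = -6.67 °C = 266.48 K.
COP_HP = T_H/(T_H − T_C) ⇒ T_H = T_C·COP_HP/(COP_HP − 1) = 266.48 × 10.3/(10.3 − 1) = 295.1 K.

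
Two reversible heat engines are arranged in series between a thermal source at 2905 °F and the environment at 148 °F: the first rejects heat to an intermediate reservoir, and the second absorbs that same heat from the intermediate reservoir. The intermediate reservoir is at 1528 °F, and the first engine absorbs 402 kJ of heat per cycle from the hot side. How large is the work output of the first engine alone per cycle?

T_H = 2905 °F → (2905 − 32) × 5/9 = 1596.11 °C = 1869.26 K.
T_C = 148 °F → (148 − 32) × 5/9 = 64.44 °C = 337.59 K.
T_m = 1528 °F → (1528 − 32) × 5/9 = 831.11 °C = 1104.26 K.
First-stage efficiency η₁ = 1 − T_m/T_H = 1 − 1104.26/1869.26 = 0.4093.
W₁ = η₁·Q_H = 0.4093 × 402 = 165 kJ.

W₁ ≈ 165 kJ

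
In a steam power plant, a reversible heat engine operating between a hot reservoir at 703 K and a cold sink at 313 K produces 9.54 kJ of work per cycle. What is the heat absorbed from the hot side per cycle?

For a reversible engine, η = 1 − T_C/T_H = 1 − 313.00/703.00 = 0.5548.
Q_H = W/η = 9.54/0.5548 = 17.20 kJ.

Q_H ≈ 17.20 kJ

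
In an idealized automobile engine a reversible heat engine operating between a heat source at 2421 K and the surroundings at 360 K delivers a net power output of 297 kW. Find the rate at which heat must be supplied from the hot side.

Q̇_H ≈ 349 kW

For a reversible engine, η = 1 − T_C/T_H = 1 − 360.00/2421.00 = 0.8513.
Q_H = W/η = 297/0.8513 = 349 kW.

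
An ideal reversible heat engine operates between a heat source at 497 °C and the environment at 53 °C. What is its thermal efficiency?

T_H = 497 °C → 497 + 273.15 = 770.15 K.
T_C = 53 °C → 53 + 273.15 = 326.15 K.
η_rev = 1 − T_C/T_H = 1 − 326.15/770.15 = 0.577.

η ≈ 0.577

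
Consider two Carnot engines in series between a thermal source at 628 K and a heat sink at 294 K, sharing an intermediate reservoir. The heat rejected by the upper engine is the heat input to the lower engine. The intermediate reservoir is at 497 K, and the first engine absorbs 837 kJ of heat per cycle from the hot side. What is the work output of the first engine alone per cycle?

First-stage efficiency η₁ = 1 − T_m/T_H = 1 − 497.00/628.00 = 0.2086.
W₁ = η₁·Q_H = 0.2086 × 837 = 175 kJ.

W₁ ≈ 175 kJ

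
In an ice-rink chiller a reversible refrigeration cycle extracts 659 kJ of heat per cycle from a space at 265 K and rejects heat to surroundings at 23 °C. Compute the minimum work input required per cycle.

T_H = 23 °C → 23 + 273.15 = 296.15 K.
Carnot COP: COP_R = T_C/(T_H − T_C) = 265.00/31.15 = 8.5072.
W = Q_C/COP_R = 659/8.5072 = 77.5 kJ.

W_in ≈ 77.5 kJ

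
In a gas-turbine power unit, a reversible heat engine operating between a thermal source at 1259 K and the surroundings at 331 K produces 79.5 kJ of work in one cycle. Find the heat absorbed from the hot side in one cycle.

Q_H ≈ 107.9 kJ

η_rev = 1 − T_C/T_H = 1 − 331.00/1259.00 = 0.7371.
Q_H = W/η = 79.5/0.7371 = 107.9 kJ.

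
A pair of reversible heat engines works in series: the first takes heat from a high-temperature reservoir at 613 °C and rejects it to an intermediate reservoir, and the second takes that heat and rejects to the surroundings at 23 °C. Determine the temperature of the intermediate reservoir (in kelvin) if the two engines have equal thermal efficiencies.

T_H = 613 °C → 613 + 273.15 = 886.15 K.
T_C = 23 °C → 23 + 273.15 = 296.15 K.
Equal efficiencies require 1 − T_m/T_H = 1 − T_C/T_m, i.e. T_m/T_H = T_C/T_m, so T_m = √(T_H·T_C) = √(886.15 × 296.15) = 512 K.

T_m ≈ 512 K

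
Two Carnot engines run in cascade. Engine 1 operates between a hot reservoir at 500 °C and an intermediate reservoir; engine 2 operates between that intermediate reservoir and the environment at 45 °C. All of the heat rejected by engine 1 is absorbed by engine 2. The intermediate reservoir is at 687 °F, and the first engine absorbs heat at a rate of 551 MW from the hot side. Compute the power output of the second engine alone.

Ẇ₂ ≈ 227 MW

T_H = 500 °C → 500 + 273.15 = 773.15 K.
T_C = 45 °C → 45 + 273.15 = 318.15 K.
T_m = 687 °F → (687 − 32) × 5/9 = 363.89 °C = 637.04 K.
Heat entering the second stage: Q_m = Q_H·(T_m/T_H) = 551 × 637.04/773.15 = 454 MW.
Second-stage efficiency η₂ = 1 − T_C/T_m = 1 − 318.15/637.04 = 0.5006, so W₂ = η₂·Q_m = 227 MW.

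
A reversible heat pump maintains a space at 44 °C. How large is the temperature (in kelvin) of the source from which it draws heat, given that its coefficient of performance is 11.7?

T_H = 44 °C → 44 + 273.15 = 317.15 K.
COP_HP = T_H/(T_H − T_C) ⇒ T_C = T_H·(COP_HP − 1)/COP_HP = 317.15 × (11.7 − 1)/11.7 = 290 K.

T_C ≈ 290 K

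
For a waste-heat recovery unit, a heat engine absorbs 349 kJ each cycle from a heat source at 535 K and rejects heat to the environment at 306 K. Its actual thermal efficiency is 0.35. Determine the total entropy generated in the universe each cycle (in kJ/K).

W = η·Q_H = 0.35 × 349 = 122.1 kJ, so Q_C = Q_H − W = 226.9 kJ.
Entropy balance on the reservoirs: −Q_H/T_H = -0.6523 kJ/K, +Q_C/T_C = 0.7413 kJ/K.
ΔS_univ = −Q_H/T_H + Q_C/T_C = 0.08900 kJ/K (> 0, since η = 0.35 < η_Carnot = 0.428).

ΔS_univ ≈ 0.08900 kJ/K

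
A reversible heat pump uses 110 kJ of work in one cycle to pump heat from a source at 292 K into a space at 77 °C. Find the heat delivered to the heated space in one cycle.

T_H = 77 °C → 77 + 273.15 = 350.15 K.
COP_HP = T_H/(T_H − T_C) = 350.15/58.15 = 6.0215.
Q_H = COP_HP · W = 6.0215 × 110 = 662 kJ.

Q_H ≈ 662 kJ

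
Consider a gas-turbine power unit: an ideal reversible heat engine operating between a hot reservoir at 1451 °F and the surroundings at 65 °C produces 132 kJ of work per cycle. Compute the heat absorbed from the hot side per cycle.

T_H = 1451 °F → (1451 − 32) × 5/9 = 788.33 °C = 1061.48 K.
T_C = 65 °C → 65 + 273.15 = 338.15 K.
η_rev = 1 − T_C/T_H = 1 − 338.15/1061.48 = 0.6814.
Q_H = W/η = 132/0.6814 = 193.7 kJ.

Q_H ≈ 193.7 kJ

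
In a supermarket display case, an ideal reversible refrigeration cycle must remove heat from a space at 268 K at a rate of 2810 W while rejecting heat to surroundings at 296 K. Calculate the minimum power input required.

Ẇ_in ≈ 294 W

COP_R = T_C/(T_H − T_C) = 268.00/28.00 = 9.5714.
W = Q_C/COP_R = 2810/9.5714 = 294 W.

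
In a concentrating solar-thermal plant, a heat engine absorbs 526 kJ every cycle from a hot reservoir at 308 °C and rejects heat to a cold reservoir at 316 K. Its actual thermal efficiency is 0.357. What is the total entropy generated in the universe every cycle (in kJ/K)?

ΔS_univ ≈ 0.165 kJ/K

T_H = 308 °C → 308 + 273.15 = 581.15 K.
W = η·Q_H = 0.357 × 526 = 187.8 kJ, so Q_C = Q_H − W = 338.2 kJ.
Entropy balance on the reservoirs: −Q_H/T_H = -0.9051 kJ/K, +Q_C/T_C = 1.070 kJ/K.
ΔS_univ = −Q_H/T_H + Q_C/T_C = 0.165 kJ/K (> 0, since η = 0.357 < η_Carnot = 0.456).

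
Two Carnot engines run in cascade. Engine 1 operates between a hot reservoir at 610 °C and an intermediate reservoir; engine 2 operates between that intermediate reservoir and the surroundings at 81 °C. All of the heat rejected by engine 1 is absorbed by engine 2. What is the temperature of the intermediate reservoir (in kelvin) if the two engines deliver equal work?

T_H = 610 °C → 610 + 273.15 = 883.15 K.
T_C = 81 °C → 81 + 273.15 = 354.15 K.
For reversible stages Q_m = Q_H·(T_m/T_H). Setting W₁ = Q_H(1 − T_m/T_H) equal to W₂ = Q_m(1 − T_C/T_m) = Q_H·(T_m − T_C)/T_H gives T_H − T_m = T_m − T_C, so T_m = (T_H + T_C)/2 = (883.15 + 354.15)/2 = 619 K.

T_m ≈ 619 K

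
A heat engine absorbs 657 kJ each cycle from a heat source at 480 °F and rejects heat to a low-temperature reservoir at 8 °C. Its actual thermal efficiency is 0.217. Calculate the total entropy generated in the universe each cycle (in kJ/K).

ΔS_univ ≈ 0.571 kJ/K

T_H = 480 °F → (480 − 32) × 5/9 = 248.89 °C = 522.04 K.
T_C = 8 °C → 8 + 273.15 = 281.15 K.
W = η·Q_H = 0.217 × 657 = 142.6 kJ, so Q_C = Q_H − W = 514.4 kJ.
Entropy balance on the reservoirs: −Q_H/T_H = -1.259 kJ/K, +Q_C/T_C = 1.830 kJ/K.
ΔS_univ = −Q_H/T_H + Q_C/T_C = 0.571 kJ/K (> 0, since η = 0.217 < η_Carnot = 0.461).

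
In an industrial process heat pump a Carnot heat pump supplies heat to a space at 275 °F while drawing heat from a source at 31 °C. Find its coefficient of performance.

T_H = 275 °F → (275 − 32) × 5/9 = 135.00 °C = 408.15 K.
T_C = 31 °C → 31 + 273.15 = 304.15 K.
The Carnot heat-pump COP is COP_HP = T_H/(T_H − T_C) = 408.15/(408.15 − 304.15) = 3.925.

COP_HP ≈ 3.925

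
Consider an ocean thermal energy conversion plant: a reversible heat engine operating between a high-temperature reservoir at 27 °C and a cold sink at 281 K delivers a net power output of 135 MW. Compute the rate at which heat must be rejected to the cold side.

Q̇_C ≈ 1980 MW

T_H = 27 °C → 27 + 273.15 = 300.15 K.
Carnot efficiency: η = 1 − T_C/T_H = 1 − 281.00/300.15 = 0.0638.
Since Q_C/Q_H = T_C/T_H and Q_H = W/η, Q_C = W·T_C/(T_H − T_C) = 135 × 281.00/19.15 = 1980 MW.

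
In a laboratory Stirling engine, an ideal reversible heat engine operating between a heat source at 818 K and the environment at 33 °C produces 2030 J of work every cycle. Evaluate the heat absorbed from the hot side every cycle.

T_C = 33 °C → 33 + 273.15 = 306.15 K.
η_rev = 1 − T_C/T_H = 1 − 306.15/818.00 = 0.6257.
Q_H = W/η = 2030/0.6257 = 3240 J.

Q_H ≈ 3240 J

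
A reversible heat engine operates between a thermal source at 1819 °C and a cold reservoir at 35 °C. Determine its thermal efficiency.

T_H = 1819 °C → 1819 + 273.15 = 2092.15 K.
T_C = 35 °C → 35 + 273.15 = 308.15 K.
The Carnot efficiency is η = 1 − T_C/T_H = 1 − 308.15/2092.15 = 0.853.

η ≈ 0.853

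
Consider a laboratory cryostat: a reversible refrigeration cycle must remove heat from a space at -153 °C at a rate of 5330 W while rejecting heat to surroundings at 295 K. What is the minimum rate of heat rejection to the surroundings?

Q̇_H ≈ 13100 W

T_C = -153 °C → -153 + 273.15 = 120.15 K.
For a reversible cycle Q_H/Q_C = T_H/T_C, so Q_H = Q_C·T_H/T_C = 5330 × 295.00/120.15 = 13100 W.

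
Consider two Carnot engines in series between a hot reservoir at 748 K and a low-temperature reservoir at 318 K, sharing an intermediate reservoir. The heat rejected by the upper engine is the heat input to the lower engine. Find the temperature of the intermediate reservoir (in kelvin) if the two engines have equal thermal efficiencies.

T_m ≈ 488 K

Equal efficiencies require 1 − T_m/T_H = 1 − T_C/T_m, i.e. T_m/T_H = T_C/T_m, so T_m = √(T_H·T_C) = √(748.00 × 318.00) = 488 K.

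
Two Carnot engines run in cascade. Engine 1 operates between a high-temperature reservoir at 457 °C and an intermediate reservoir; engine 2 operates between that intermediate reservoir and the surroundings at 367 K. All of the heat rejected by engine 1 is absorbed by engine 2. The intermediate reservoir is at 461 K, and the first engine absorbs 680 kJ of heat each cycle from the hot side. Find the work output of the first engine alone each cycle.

W₁ ≈ 251 kJ

T_H = 457 °C → 457 + 273.15 = 730.15 K.
First-stage efficiency η₁ = 1 − T_m/T_H = 1 − 461.00/730.15 = 0.3686.
W₁ = η₁·Q_H = 0.3686 × 680 = 251 kJ.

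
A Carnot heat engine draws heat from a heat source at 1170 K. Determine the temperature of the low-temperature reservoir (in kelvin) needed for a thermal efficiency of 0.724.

T_C ≈ 323 K

From η = 1 − T_C/T_H, T_C = T_H·(1 − η) = 1170.00 × (1 − 0.724) = 323 K.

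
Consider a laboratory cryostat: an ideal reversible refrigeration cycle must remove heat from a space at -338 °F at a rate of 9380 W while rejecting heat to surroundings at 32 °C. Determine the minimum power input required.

Ẇ_in ≈ 33000 W

T_H = 32 °C → 32 + 273.15 = 305.15 K.
T_C = -338 °F → (-338 − 32) × 5/9 = -205.56 °C = 67.59 K.
COP_R = T_C/(T_H − T_C) = 67.59/237.56 = 0.2845.
W = Q_C/COP_R = 9380/0.2845 = 33000 W.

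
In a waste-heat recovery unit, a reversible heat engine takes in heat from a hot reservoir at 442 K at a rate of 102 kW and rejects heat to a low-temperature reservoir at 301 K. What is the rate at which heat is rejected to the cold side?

Q̇_C ≈ 69.5 kW

Carnot efficiency: η = 1 − T_C/T_H = 1 − 301.00/442.00 = 0.3190.
For a reversible cycle Q_C/Q_H = T_C/T_H, so Q_C = 102 × 301.00/442.00 = 69.5 kW.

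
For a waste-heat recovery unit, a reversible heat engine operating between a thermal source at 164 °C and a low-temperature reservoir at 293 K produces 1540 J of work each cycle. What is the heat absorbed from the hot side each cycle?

Q_H ≈ 4670 J

T_H = 164 °C → 164 + 273.15 = 437.15 K.
The Carnot efficiency is η = 1 − T_C/T_H = 1 − 293.00/437.15 = 0.3297.
Q_H = W/η = 1540/0.3297 = 4670 J.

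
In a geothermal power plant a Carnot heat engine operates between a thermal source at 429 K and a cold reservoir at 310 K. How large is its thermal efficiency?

For a reversible engine, η = 1 − T_C/T_H = 1 − 310.00/429.00 = 0.2774.

η ≈ 0.2774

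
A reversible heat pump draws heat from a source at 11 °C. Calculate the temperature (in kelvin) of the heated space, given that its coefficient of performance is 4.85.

T_C = 11 °C → 11 + 273.15 = 284.15 K.
COP_HP = T_H/(T_H − T_C) ⇒ T_H = T_C·COP_HP/(COP_HP − 1) = 284.15 × 4.85/(4.85 − 1) = 358 K.

T_H ≈ 358 K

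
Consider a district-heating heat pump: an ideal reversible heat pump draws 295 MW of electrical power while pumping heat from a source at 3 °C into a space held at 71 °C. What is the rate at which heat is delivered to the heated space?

Q̇_H ≈ 1490 MW

T_H = 71 °C → 71 + 273.15 = 344.15 K.
T_C = 3 °C → 3 + 273.15 = 276.15 K.
COP_HP = T_H/(T_H − T_C) = 344.15/68.00 = 5.0610.
Q_H = COP_HP · W = 5.0610 × 295 = 1490 MW.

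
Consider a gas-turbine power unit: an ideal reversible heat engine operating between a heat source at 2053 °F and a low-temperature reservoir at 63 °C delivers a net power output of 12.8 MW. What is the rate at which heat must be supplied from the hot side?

Q̇_H ≈ 16.9 MW

T_H = 2053 °F → (2053 − 32) × 5/9 = 1122.78 °C = 1395.93 K.
T_C = 63 °C → 63 + 273.15 = 336.15 K.
η_rev = 1 − T_C/T_H = 1 − 336.15/1395.93 = 0.7592.
Q_H = W/η = 12.8/0.7592 = 16.9 MW.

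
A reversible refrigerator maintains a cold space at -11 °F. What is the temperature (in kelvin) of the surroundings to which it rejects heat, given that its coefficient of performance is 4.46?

T_C = -11 °F → (-11 − 32) × 5/9 = -23.89 °C = 249.26 K.
COP_R = T_C/(T_H − T_C) ⇒ T_H = T_C·(1 + 1/COP_R) = 249.26 × (1 + 1/4.46) = 305 K.

T_H ≈ 305 K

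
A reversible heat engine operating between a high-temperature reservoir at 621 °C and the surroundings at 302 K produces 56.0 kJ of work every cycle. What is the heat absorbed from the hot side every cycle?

T_H = 621 °C → 621 + 273.15 = 894.15 K.
For a reversible engine, η = 1 − T_C/T_H = 1 − 302.00/894.15 = 0.6622.
Q_H = W/η = 56.0/0.6622 = 84.6 kJ.

Q_H ≈ 84.6 kJ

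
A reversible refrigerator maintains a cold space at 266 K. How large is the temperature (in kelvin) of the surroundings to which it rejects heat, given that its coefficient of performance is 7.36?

COP_R = T_C/(T_H − T_C) ⇒ T_H = T_C·(1 + 1/COP_R) = 266.00 × (1 + 1/7.36) = 302.1 K.

T_H ≈ 302.1 K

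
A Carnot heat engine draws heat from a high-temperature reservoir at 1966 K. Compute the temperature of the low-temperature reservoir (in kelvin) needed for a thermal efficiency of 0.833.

T_C ≈ 328 K

From η = 1 − T_C/T_H, T_C = T_H·(1 − η) = 1966.00 × (1 − 0.833) = 328 K.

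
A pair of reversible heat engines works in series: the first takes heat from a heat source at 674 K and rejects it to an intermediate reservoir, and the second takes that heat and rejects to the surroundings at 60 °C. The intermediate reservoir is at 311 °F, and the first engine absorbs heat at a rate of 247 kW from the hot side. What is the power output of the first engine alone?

T_C = 60 °C → 60 + 273.15 = 333.15 K.
T_m = 311 °F → (311 − 32) × 5/9 = 155.00 °C = 428.15 K.
First-stage efficiency η₁ = 1 − T_m/T_H = 1 − 428.15/674.00 = 0.3648.
W₁ = η₁·Q_H = 0.3648 × 247 = 90.1 kW.

Ẇ₁ ≈ 90.1 kW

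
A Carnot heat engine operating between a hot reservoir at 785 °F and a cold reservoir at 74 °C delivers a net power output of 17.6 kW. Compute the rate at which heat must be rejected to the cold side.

T_H = 785 °F → (785 − 32) × 5/9 = 418.33 °C = 691.48 K.
T_C = 74 °C → 74 + 273.15 = 347.15 K.
For a reversible engine, η = 1 − T_C/T_H = 1 − 347.15/691.48 = 0.4980.
Since Q_C/Q_H = T_C/T_H and Q_H = W/η, Q_C = W·T_C/(T_H − T_C) = 17.6 × 347.15/344.33 = 17.74 kW.

Q̇_C ≈ 17.74 kW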